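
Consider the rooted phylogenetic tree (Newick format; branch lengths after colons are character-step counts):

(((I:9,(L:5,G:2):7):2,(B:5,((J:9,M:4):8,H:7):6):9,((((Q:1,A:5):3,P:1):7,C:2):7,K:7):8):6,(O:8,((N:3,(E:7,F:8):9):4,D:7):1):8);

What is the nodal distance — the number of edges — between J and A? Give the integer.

9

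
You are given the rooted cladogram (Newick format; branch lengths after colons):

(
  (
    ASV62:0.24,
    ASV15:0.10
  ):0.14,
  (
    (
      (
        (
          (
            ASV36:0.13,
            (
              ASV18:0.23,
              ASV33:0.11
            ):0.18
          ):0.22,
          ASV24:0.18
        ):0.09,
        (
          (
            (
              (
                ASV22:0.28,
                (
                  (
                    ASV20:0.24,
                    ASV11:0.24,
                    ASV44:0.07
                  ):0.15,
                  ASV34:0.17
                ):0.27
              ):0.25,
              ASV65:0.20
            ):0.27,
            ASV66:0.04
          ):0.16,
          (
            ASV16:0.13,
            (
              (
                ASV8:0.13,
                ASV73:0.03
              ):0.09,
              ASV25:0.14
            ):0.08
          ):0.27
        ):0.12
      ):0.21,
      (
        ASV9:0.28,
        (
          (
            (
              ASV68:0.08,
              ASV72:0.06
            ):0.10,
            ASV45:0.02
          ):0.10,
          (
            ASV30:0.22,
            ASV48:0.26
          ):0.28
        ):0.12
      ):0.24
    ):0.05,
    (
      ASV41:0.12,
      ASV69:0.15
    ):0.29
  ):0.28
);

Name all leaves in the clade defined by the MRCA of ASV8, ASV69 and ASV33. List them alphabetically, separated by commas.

Tracing ASV8: it sits inside (ASV8,ASV73).
Tracing ASV69: it sits inside (ASV41,ASV69).
Tracing ASV33: it sits inside (ASV18,ASV33).
The smallest clade enclosing all 3 is (((((ASV36,(ASV18,ASV33)),ASV24),((((ASV22,((ASV20,ASV11,ASV44),ASV34)),ASV65),ASV66),(ASV16,((ASV8,ASV73),ASV25)))),(ASV9,(((ASV68,ASV72),ASV45),(ASV30,ASV48)))),(ASV41,ASV69)); the answer is its 23 terminal taxa in alphabetical order.

ASV11, ASV16, ASV18, ASV20, ASV22, ASV24, ASV25, ASV30, ASV33, ASV34, ASV36, ASV41, ASV44, ASV45, ASV48, ASV65, ASV66, ASV68, ASV69, ASV72, ASV73, ASV8, ASV9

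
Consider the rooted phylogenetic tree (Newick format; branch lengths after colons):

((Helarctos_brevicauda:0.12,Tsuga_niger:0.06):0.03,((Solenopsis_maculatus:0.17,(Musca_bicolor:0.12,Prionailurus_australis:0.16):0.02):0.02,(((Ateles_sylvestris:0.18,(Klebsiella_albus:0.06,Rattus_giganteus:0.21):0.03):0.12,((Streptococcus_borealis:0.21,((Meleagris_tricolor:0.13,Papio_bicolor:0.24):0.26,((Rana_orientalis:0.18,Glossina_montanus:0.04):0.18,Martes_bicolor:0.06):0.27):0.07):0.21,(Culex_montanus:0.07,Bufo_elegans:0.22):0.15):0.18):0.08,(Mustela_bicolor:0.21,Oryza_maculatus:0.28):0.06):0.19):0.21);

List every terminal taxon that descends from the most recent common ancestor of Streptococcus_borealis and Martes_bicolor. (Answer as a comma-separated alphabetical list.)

Glossina_montanus, Martes_bicolor, Meleagris_tricolor, Papio_bicolor, Rana_orientalis, Streptococcus_borealis

Tracing Streptococcus_borealis: it sits inside (Streptococcus_borealis,((Meleagris_tricolor,Papio_bicolor),((Rana_orientalis,Glossina_montanus),Martes_bicolor))).
Tracing Martes_bicolor: it sits inside ((Rana_orientalis,Glossina_montanus),Martes_bicolor).
The smallest clade enclosing both is (Streptococcus_borealis,((Meleagris_tricolor,Papio_bicolor),((Rana_orientalis,Glossina_montanus),Martes_bicolor))); the answer is its 6 terminal taxa in alphabetical order.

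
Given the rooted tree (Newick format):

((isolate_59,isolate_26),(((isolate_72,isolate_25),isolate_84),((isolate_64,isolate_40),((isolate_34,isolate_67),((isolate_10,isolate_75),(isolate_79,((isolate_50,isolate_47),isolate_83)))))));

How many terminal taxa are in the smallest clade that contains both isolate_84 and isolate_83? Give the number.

13

The MRCA of isolate_84 and isolate_83 is the node subtending (((isolate_72,isolate_25),isolate_84),((isolate_64,isolate_40),((isolate_34,isolate_67),((isolate_10,isolate_75),(isolate_79,((isolate_50,isolate_47),isolate_83)))))).
That clade contains 13 terminal taxa: isolate_10, isolate_25, isolate_34, isolate_40, isolate_47, isolate_50, isolate_64, isolate_67, isolate_72, isolate_75, isolate_79, isolate_83, isolate_84.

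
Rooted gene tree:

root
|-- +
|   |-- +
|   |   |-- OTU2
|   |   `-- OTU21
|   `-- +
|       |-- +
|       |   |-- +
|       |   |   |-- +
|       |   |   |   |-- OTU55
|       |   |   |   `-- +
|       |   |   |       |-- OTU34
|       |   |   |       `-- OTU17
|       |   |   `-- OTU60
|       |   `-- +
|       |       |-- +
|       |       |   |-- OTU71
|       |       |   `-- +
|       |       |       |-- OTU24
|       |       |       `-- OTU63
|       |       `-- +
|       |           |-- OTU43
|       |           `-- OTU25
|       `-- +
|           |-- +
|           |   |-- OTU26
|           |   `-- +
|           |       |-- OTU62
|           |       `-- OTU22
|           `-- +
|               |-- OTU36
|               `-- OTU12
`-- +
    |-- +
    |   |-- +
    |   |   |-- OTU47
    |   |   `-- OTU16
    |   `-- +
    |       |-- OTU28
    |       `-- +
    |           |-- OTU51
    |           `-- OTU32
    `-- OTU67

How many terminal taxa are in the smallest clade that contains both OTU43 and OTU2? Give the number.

16

The MRCA of OTU43 and OTU2 is the node subtending ((OTU2,OTU21),((((OTU55,(OTU34,OTU17)),OTU60),((OTU71,(OTU24,OTU63)),(OTU43,OTU25))),((OTU26,(OTU62,OTU22)),(OTU36,OTU12)))).
That clade contains 16 terminal taxa: OTU12, OTU17, OTU2, OTU21, OTU22, OTU24, OTU25, OTU26, OTU34, OTU36, OTU43, OTU55, OTU60, OTU62, OTU63, OTU71.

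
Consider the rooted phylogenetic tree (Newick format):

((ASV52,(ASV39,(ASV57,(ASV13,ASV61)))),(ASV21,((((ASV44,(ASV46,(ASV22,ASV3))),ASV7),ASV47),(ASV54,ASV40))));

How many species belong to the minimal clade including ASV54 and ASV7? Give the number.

8

The MRCA of ASV54 and ASV7 is the node subtending ((((ASV44,(ASV46,(ASV22,ASV3))),ASV7),ASV47),(ASV54,ASV40)).
That clade contains 8 terminal taxa: ASV22, ASV3, ASV40, ASV44, ASV46, ASV47, ASV54, ASV7.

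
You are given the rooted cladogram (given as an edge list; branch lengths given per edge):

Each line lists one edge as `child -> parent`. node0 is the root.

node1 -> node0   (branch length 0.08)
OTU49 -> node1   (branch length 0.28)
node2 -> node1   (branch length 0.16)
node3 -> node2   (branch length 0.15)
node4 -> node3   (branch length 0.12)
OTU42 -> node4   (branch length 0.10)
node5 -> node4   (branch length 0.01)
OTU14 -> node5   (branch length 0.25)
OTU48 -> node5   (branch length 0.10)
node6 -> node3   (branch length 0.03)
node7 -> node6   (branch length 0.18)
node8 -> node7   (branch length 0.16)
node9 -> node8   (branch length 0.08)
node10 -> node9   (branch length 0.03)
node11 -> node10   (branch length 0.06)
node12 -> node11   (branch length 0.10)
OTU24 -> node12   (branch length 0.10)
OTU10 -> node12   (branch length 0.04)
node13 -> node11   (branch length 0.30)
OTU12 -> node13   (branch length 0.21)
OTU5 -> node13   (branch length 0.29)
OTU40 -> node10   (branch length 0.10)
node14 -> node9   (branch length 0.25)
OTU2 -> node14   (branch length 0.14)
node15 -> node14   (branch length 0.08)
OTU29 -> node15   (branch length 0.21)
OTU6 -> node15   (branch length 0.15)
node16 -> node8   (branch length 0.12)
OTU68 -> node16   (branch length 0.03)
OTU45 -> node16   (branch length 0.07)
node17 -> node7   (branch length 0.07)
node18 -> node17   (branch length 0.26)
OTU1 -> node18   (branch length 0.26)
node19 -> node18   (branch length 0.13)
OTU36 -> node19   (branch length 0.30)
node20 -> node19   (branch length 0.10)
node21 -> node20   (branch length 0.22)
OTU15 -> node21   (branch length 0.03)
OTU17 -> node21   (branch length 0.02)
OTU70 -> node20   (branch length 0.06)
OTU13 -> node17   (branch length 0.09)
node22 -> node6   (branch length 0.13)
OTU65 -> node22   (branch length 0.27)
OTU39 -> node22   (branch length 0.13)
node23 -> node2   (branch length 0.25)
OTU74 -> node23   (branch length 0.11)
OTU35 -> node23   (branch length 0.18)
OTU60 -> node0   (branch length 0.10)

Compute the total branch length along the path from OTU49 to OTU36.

1.56

The path runs OTU49 → … → MRCA → … → OTU36; the MRCA is the node subtending (OTU49,(((OTU42,(OTU14,OTU48)),(((((((OTU24,OTU10),(OTU12,OTU5)),OTU40),(OTU2,(OTU29,OTU6))),(OTU68,OTU45)),((OTU1,(OTU36,((OTU15,OTU17),OTU70))),OTU13)),(OTU65,OTU39))),(OTU74,OTU35))).
Branch lengths along that path: 0.28 + 0.16 + 0.15 + 0.03 + 0.18 + 0.07 + 0.26 + 0.13 + 0.30 = 1.56.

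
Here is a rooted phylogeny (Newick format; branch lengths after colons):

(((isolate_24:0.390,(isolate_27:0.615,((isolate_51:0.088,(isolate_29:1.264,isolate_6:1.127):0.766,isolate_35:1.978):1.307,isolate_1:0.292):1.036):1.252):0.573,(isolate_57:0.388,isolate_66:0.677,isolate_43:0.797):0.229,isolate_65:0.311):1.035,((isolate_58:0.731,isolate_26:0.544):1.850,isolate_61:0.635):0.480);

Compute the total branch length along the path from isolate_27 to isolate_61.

The path runs isolate_27 → … → MRCA → … → isolate_61; the MRCA is the root of the tree.
Branch lengths along that path: 0.615 + 1.252 + 0.573 + 1.035 + 0.480 + 0.635 = 4.590.

4.590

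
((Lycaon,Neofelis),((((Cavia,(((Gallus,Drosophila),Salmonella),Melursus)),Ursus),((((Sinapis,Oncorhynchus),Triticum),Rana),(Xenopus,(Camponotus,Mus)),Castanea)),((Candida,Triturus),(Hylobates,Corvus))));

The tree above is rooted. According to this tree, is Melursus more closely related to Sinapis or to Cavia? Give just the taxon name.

The MRCA of Melursus and Cavia subtends (Cavia,(((Gallus,Drosophila),Salmonella),Melursus)) (5 taxa).
The MRCA of Melursus and Sinapis subtends (((Cavia,(((Gallus,Drosophila),Salmonella),Melursus)),Ursus),((((Sinapis,Oncorhynchus),Triticum),Rana),(Xenopus,(Camponotus,Mus)),Castanea)) (14 taxa).
The first is nested inside the second, so Melursus shares a more recent common ancestor with Cavia.

Cavia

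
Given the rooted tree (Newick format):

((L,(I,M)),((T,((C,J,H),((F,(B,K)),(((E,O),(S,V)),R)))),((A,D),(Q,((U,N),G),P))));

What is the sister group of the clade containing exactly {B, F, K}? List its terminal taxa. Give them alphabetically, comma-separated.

The clade containing exactly {B, F, K} attaches to the tree at the node subtending ((F,(B,K)),(((E,O),(S,V)),R)).
The other lineage descending from that same node — the sister group — is (((E,O),(S,V)),R); its 5 tips in alphabetical order are the answer.

E, O, R, S, V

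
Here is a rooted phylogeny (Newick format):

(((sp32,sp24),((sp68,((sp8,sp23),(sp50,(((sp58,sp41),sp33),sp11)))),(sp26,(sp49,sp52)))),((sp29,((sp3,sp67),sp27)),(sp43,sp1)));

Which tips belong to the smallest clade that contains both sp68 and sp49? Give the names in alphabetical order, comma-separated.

sp11, sp23, sp26, sp33, sp41, sp49, sp50, sp52, sp58, sp68, sp8

Tracing sp68: it sits inside (sp68,((sp8,sp23),(sp50,(((sp58,sp41),sp33),sp11)))).
Tracing sp49: it sits inside (sp49,sp52).
The smallest clade enclosing both is ((sp68,((sp8,sp23),(sp50,(((sp58,sp41),sp33),sp11)))),(sp26,(sp49,sp52))); the answer is its 11 terminal taxa in alphabetical order.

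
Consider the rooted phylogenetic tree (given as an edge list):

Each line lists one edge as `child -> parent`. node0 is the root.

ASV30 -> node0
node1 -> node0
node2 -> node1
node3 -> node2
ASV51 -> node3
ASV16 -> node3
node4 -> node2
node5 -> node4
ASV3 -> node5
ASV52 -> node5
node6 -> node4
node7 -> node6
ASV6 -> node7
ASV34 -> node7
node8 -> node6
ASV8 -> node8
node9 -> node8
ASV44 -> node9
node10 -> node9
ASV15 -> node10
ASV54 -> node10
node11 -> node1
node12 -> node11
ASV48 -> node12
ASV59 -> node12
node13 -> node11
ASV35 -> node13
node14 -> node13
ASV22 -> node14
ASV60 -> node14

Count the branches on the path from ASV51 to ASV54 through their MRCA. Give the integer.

8

The MRCA of ASV51 and ASV54 is the node subtending ((ASV51,ASV16),((ASV3,ASV52),((ASV6,ASV34),(ASV8,(ASV44,(ASV15,ASV54)))))).
From ASV51 up to that node: 2 branches. From ASV54 up to the same node: 6 branches. Total: 2 + 6 = 8.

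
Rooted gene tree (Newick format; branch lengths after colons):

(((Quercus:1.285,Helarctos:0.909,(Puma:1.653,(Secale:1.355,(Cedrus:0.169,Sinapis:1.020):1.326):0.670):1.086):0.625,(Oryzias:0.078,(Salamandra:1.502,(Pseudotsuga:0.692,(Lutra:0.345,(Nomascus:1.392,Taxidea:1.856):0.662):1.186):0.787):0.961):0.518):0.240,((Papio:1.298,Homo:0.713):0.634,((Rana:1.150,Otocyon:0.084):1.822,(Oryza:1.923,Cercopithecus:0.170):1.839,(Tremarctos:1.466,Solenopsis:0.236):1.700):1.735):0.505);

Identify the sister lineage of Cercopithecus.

Oryza

Cercopithecus attaches to the tree at the node subtending (Oryza,Cercopithecus).
The other lineage descending from that same node — the sister group — is the single tip Oryza.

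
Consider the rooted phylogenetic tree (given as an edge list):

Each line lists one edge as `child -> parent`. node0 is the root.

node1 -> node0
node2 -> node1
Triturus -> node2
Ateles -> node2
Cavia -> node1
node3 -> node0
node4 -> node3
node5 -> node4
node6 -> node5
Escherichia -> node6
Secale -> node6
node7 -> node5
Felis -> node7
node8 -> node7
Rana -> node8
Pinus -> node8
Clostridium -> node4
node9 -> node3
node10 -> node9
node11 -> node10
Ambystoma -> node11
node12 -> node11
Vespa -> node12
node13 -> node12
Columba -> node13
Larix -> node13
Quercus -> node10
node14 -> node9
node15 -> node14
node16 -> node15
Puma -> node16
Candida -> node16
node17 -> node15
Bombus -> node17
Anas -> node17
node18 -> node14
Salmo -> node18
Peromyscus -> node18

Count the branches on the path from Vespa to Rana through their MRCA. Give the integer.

10

The MRCA of Vespa and Rana is the node subtending ((((Escherichia,Secale),(Felis,(Rana,Pinus))),Clostridium),(((Ambystoma,(Vespa,(Columba,Larix))),Quercus),(((Puma,Candida),(Bombus,Anas)),(Salmo,Peromyscus)))).
From Vespa up to that node: 5 branches. From Rana up to the same node: 5 branches. Total: 5 + 5 = 10.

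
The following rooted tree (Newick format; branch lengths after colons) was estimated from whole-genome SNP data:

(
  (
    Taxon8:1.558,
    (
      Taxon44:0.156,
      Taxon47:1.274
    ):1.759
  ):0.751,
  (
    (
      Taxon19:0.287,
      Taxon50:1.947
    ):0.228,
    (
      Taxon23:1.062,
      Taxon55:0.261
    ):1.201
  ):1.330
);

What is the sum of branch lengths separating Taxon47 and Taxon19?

The path runs Taxon47 → … → MRCA → … → Taxon19; the MRCA is the root of the tree.
Branch lengths along that path: 1.274 + 1.759 + 0.751 + 1.330 + 0.228 + 0.287 = 5.629.

5.629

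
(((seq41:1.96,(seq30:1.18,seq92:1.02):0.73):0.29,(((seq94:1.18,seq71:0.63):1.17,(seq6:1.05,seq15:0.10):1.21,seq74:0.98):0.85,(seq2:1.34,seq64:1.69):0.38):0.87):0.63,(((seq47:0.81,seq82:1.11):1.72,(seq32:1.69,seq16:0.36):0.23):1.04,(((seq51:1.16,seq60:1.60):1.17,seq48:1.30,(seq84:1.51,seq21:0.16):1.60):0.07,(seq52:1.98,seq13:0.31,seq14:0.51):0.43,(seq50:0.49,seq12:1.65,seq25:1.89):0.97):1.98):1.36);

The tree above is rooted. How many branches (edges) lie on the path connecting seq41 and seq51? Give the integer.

8

The MRCA of seq41 and seq51 is the root of the tree.
From seq41 up to that node: 3 branches. From seq51 up to the same node: 5 branches. Total: 3 + 5 = 8.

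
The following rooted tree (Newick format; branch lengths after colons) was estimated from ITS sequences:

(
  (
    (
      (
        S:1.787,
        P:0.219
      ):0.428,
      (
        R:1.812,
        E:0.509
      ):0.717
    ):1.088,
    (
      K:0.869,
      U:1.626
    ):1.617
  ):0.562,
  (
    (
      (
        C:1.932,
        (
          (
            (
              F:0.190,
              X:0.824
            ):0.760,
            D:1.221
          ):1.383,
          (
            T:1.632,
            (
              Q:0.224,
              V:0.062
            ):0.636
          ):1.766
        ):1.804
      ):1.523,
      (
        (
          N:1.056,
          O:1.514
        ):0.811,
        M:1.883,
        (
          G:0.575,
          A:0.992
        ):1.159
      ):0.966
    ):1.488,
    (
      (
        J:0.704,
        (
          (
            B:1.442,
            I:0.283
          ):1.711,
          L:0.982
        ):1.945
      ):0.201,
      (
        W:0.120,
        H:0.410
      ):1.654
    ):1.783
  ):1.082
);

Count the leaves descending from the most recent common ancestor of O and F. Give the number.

12

The MRCA of O and F is the node subtending ((C,(((F,X),D),(T,(Q,V)))),((N,O),M,(G,A))).
That clade contains 12 terminal taxa: A, C, D, F, G, M, N, O, Q, T, V, X.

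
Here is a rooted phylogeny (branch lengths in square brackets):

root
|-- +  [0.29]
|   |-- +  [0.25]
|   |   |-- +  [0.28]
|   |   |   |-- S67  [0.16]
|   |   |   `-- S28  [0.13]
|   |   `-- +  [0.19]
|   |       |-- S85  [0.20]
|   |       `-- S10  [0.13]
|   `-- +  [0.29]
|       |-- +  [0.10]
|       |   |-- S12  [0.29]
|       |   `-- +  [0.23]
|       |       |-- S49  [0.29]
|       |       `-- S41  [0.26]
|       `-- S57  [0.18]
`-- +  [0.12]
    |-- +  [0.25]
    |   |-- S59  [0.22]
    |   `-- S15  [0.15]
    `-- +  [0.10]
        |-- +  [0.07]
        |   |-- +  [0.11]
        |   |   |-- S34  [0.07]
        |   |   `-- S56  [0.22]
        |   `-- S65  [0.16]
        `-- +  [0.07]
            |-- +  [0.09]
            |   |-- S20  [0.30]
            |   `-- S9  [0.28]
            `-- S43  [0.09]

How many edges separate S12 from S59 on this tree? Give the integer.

The MRCA of S12 and S59 is the root of the tree.
From S12 up to that node: 4 branches. From S59 up to the same node: 3 branches. Total: 4 + 3 = 7.

7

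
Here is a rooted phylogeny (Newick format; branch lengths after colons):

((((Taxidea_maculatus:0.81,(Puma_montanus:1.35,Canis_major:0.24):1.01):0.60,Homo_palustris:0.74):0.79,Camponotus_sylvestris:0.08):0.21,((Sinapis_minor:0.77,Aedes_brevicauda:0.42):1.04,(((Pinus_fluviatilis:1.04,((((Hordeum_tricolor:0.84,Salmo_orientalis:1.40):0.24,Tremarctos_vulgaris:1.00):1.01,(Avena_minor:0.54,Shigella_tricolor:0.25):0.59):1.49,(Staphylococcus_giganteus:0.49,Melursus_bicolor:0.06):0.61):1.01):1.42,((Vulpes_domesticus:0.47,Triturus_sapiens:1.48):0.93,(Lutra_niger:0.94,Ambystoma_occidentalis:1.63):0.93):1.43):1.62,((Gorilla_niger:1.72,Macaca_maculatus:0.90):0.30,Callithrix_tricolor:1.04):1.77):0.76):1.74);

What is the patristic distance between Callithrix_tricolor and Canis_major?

8.16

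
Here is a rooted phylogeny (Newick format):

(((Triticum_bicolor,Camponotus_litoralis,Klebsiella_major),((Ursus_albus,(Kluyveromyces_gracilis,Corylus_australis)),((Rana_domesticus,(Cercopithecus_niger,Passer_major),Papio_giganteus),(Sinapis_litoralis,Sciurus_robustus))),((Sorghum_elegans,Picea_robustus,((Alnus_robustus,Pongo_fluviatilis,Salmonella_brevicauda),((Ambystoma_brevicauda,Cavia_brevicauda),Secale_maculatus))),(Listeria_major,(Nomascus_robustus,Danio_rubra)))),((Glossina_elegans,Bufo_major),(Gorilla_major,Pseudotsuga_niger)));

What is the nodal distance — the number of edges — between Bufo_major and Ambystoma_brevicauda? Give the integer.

The MRCA of Bufo_major and Ambystoma_brevicauda is the root of the tree.
From Bufo_major up to that node: 3 branches. From Ambystoma_brevicauda up to the same node: 7 branches. Total: 3 + 7 = 10.

10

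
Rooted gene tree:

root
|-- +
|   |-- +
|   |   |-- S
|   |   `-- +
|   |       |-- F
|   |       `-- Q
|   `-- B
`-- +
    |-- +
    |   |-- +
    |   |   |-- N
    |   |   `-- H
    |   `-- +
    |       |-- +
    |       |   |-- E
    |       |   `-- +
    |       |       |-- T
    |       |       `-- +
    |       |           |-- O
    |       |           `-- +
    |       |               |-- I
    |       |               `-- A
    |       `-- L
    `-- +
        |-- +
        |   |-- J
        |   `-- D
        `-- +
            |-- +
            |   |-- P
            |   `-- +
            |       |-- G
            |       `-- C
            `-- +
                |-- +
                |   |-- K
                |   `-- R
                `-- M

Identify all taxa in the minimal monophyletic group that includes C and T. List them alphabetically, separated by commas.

A, C, D, E, G, H, I, J, K, L, M, N, O, P, R, T

Tracing C: it sits inside (G,C).
Tracing T: it sits inside (T,(O,(I,A))).
The smallest clade enclosing both is (((N,H),((E,(T,(O,(I,A)))),L)),((J,D),((P,(G,C)),((K,R),M)))); the answer is its 16 terminal taxa in alphabetical order.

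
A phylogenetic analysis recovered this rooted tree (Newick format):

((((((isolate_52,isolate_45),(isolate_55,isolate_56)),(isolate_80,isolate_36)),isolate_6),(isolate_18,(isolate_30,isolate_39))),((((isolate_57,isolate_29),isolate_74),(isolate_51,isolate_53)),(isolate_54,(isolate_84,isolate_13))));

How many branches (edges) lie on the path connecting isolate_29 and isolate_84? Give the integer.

7

The MRCA of isolate_29 and isolate_84 is the node subtending ((((isolate_57,isolate_29),isolate_74),(isolate_51,isolate_53)),(isolate_54,(isolate_84,isolate_13))).
From isolate_29 up to that node: 4 branches. From isolate_84 up to the same node: 3 branches. Total: 4 + 3 = 7.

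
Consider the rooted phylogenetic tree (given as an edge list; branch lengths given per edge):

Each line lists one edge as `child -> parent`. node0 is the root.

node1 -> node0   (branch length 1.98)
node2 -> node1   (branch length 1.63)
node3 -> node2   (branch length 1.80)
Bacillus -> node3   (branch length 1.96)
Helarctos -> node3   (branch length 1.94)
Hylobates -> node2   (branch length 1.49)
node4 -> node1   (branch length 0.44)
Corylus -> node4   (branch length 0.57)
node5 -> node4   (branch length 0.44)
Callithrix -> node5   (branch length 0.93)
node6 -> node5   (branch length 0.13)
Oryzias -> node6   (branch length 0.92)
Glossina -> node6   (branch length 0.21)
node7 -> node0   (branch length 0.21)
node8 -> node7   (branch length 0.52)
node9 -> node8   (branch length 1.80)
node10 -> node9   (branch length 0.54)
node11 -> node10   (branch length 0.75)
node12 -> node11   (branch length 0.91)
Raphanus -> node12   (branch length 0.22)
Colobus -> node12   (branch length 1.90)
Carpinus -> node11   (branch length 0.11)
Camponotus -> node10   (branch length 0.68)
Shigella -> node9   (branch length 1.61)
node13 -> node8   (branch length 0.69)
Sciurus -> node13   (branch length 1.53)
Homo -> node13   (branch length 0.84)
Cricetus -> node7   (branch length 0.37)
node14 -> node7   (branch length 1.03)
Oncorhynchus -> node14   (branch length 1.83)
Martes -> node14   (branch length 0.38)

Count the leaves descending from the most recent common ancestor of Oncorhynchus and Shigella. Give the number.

10

The MRCA of Oncorhynchus and Shigella is the node subtending ((((((Raphanus,Colobus),Carpinus),Camponotus),Shigella),(Sciurus,Homo)),Cricetus,(Oncorhynchus,Martes)).
That clade contains 10 terminal taxa: Camponotus, Carpinus, Colobus, Cricetus, Homo, Martes, Oncorhynchus, Raphanus, Sciurus, Shigella.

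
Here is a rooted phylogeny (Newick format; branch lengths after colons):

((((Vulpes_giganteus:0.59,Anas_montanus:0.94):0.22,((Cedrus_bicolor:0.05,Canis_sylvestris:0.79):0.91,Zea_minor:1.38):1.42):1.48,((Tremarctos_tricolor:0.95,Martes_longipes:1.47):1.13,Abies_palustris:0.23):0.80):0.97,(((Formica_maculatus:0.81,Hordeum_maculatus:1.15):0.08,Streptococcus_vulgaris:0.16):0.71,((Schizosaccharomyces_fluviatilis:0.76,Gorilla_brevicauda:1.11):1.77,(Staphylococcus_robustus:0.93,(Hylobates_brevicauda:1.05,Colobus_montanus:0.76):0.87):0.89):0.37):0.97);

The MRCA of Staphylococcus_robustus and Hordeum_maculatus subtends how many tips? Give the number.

The MRCA of Staphylococcus_robustus and Hordeum_maculatus is the node subtending (((Formica_maculatus,Hordeum_maculatus),Streptococcus_vulgaris),((Schizosaccharomyces_fluviatilis,Gorilla_brevicauda),(Staphylococcus_robustus,(Hylobates_brevicauda,Colobus_montanus)))).
That clade contains 8 terminal taxa: Colobus_montanus, Formica_maculatus, Gorilla_brevicauda, Hordeum_maculatus, Hylobates_brevicauda, Schizosaccharomyces_fluviatilis, Staphylococcus_robustus, Streptococcus_vulgaris.

8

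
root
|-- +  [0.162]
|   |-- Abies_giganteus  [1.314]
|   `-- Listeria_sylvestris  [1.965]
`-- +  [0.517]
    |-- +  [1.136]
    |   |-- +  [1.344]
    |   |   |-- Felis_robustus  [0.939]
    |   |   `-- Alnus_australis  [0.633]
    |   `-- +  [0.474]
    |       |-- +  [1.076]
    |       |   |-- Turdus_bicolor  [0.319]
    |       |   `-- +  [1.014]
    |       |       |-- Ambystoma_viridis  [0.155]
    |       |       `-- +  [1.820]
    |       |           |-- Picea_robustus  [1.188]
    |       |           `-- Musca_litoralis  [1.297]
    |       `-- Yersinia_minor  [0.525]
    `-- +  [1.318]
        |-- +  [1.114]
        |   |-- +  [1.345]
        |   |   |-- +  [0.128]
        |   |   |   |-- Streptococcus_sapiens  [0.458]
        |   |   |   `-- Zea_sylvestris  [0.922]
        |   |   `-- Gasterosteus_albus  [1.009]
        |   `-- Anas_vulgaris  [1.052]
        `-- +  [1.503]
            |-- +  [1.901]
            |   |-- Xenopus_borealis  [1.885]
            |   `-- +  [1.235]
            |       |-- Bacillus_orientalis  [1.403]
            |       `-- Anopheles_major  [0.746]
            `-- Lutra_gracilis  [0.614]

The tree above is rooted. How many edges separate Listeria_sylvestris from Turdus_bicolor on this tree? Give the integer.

The MRCA of Listeria_sylvestris and Turdus_bicolor is the root of the tree.
From Listeria_sylvestris up to that node: 2 branches. From Turdus_bicolor up to the same node: 5 branches. Total: 2 + 5 = 7.

7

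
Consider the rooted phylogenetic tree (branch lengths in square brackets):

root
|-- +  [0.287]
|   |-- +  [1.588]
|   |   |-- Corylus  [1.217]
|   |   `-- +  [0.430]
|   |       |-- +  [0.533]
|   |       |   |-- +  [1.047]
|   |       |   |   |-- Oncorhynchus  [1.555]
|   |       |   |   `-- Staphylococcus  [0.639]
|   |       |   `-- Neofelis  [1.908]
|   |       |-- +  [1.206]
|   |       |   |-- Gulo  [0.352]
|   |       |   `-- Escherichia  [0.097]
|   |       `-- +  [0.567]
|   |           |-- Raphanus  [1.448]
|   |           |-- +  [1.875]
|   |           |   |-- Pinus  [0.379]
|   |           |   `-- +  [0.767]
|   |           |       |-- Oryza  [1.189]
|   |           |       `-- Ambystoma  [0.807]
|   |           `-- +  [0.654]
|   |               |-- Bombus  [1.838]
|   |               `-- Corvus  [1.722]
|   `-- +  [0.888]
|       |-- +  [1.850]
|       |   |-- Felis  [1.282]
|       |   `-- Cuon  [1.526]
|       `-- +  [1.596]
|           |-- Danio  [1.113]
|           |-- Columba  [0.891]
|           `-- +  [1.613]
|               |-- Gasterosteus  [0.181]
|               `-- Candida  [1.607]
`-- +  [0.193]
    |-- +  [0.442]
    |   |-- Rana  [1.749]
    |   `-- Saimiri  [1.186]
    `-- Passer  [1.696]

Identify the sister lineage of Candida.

Candida attaches to the tree at the node subtending (Gasterosteus,Candida).
The other lineage descending from that same node — the sister group — is the single tip Gasterosteus.

Gasterosteus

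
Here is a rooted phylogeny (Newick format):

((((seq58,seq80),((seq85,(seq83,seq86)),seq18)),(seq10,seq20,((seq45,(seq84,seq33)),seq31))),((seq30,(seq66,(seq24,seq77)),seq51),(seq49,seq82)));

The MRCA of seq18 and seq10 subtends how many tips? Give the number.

12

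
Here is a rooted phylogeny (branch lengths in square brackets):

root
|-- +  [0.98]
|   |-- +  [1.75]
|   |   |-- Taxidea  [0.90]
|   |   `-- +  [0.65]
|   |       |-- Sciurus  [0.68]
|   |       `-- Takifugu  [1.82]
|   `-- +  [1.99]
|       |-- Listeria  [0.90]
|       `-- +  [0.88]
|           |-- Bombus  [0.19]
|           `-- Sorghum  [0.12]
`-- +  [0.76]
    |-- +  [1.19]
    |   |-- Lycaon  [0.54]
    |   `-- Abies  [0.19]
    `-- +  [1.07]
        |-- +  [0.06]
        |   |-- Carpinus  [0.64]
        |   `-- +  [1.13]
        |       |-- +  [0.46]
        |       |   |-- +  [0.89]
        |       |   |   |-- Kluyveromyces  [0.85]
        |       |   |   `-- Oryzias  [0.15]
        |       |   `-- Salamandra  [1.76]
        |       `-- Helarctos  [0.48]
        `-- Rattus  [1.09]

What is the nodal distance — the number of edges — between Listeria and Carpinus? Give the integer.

The MRCA of Listeria and Carpinus is the root of the tree.
From Listeria up to that node: 3 branches. From Carpinus up to the same node: 4 branches. Total: 3 + 4 = 7.

7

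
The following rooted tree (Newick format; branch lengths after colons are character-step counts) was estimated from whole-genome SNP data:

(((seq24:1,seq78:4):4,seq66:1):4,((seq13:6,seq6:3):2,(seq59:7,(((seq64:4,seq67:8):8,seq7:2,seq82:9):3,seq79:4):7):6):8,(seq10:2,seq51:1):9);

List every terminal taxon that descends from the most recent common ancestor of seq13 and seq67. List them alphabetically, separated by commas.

seq13, seq59, seq6, seq64, seq67, seq7, seq79, seq82

Tracing seq13: it sits inside (seq13,seq6).
Tracing seq67: it sits inside (seq64,seq67).
The smallest clade enclosing both is ((seq13,seq6),(seq59,(((seq64,seq67),seq7,seq82),seq79))); the answer is its 8 terminal taxa in alphabetical order.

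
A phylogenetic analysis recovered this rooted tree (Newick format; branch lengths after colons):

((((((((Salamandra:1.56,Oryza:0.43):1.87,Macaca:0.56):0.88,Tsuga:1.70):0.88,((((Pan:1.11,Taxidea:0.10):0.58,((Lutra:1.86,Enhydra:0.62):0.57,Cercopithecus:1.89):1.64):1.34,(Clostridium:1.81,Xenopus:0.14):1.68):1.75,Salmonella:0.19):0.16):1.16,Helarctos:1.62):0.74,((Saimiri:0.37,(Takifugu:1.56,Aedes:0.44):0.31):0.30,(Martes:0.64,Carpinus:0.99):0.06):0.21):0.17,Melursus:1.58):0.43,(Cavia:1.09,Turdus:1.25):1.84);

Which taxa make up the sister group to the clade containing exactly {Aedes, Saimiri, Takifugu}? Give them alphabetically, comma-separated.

Carpinus, Martes

The clade containing exactly {Aedes, Saimiri, Takifugu} attaches to the tree at the node subtending ((Saimiri,(Takifugu,Aedes)),(Martes,Carpinus)).
The other lineage descending from that same node — the sister group — is (Martes,Carpinus); its 2 tips in alphabetical order are the answer.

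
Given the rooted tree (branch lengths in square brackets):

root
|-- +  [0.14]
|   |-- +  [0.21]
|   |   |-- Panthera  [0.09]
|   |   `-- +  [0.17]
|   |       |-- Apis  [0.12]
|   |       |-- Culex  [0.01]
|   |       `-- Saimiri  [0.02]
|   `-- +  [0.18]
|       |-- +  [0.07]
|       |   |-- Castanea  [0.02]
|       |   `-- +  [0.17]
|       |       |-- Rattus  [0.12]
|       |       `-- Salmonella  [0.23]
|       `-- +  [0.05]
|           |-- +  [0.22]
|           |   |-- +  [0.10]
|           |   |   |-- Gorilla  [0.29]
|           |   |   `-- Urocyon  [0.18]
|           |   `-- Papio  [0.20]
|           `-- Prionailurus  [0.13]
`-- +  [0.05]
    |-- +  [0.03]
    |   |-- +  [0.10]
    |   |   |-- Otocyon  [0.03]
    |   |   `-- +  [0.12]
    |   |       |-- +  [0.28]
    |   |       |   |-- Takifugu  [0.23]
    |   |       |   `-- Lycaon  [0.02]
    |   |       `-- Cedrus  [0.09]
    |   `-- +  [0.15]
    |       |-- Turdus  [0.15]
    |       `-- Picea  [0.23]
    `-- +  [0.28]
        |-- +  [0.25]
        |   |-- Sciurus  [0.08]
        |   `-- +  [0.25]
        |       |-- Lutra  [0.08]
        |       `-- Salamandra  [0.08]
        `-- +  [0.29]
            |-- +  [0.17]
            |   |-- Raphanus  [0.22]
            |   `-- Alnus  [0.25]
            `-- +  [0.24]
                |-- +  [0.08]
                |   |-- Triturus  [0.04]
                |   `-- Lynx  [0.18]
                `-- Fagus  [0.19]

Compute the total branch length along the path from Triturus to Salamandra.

1.23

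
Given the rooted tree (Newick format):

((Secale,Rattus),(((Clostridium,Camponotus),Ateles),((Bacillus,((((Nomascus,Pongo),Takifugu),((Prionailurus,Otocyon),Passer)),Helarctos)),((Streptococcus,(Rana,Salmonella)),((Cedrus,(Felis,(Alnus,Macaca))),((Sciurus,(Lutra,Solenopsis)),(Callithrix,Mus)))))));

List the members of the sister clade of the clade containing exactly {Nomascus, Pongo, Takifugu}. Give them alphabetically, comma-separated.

The clade containing exactly {Nomascus, Pongo, Takifugu} attaches to the tree at the node subtending (((Nomascus,Pongo),Takifugu),((Prionailurus,Otocyon),Passer)).
The other lineage descending from that same node — the sister group — is ((Prionailurus,Otocyon),Passer); its 3 tips in alphabetical order are the answer.

Otocyon, Passer, Prionailurus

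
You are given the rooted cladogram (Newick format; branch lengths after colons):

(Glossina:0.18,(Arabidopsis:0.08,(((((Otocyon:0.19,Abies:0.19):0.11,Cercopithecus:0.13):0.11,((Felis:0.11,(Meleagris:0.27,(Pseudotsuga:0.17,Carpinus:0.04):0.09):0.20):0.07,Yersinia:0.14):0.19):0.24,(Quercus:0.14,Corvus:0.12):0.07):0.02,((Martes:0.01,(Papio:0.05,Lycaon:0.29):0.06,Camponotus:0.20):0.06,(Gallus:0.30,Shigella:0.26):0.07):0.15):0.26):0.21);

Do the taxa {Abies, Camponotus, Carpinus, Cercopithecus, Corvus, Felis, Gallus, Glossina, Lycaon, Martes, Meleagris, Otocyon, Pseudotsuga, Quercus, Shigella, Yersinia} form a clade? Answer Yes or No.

No

The MRCA of the listed taxa is the root, so the smallest clade containing them is the whole tree.
That clade also contains Arabidopsis, Papio, which are not in the proposed group, so the group is not monophyletic.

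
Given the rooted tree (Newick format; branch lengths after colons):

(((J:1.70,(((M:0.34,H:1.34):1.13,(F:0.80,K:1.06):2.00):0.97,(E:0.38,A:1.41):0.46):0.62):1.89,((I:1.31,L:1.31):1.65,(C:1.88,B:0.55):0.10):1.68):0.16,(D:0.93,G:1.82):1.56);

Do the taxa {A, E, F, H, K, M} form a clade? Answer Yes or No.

Yes

The most recent common ancestor of these taxa subtends (((M,H),(F,K)),(E,A)).
That clade has exactly 6 tips — every listed taxon and nothing else — so the group is monophyletic.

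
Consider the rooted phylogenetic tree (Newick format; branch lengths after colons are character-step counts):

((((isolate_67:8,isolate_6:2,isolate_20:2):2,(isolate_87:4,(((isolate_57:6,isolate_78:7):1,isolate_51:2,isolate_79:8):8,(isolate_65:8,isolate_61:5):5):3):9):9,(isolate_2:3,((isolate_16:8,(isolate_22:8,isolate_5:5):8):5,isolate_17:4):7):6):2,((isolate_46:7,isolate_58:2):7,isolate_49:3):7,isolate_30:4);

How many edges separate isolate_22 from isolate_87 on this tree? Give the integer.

The MRCA of isolate_22 and isolate_87 is the node subtending (((isolate_67,isolate_6,isolate_20),(isolate_87,(((isolate_57,isolate_78),isolate_51,isolate_79),(isolate_65,isolate_61)))),(isolate_2,((isolate_16,(isolate_22,isolate_5)),isolate_17))).
From isolate_22 up to that node: 5 branches. From isolate_87 up to the same node: 3 branches. Total: 5 + 3 = 8.

8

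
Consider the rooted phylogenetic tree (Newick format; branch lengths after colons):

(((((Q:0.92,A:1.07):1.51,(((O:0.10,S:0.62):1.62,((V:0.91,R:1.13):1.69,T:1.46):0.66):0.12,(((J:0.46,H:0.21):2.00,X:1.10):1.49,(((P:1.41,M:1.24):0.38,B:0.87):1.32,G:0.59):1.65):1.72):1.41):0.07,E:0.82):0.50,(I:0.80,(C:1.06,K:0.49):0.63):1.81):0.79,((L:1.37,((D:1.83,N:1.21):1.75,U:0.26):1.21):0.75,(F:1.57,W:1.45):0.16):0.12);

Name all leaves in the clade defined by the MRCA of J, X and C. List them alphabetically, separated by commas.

A, B, C, E, G, H, I, J, K, M, O, P, Q, R, S, T, V, X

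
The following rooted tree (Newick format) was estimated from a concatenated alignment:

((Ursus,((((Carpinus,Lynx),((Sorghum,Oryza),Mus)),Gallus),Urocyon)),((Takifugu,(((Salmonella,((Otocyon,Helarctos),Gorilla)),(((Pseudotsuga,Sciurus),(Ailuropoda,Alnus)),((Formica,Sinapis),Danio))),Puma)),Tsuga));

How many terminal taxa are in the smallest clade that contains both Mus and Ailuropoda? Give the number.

22

The MRCA of Mus and Ailuropoda is the root, so the clade is the entire tree.
That clade contains 22 terminal taxa: Ailuropoda, Alnus, Carpinus, Danio, Formica, Gallus, Gorilla, Helarctos, Lynx, Mus, Oryza, Otocyon, Pseudotsuga, Puma, Salmonella, Sciurus, Sinapis, Sorghum, Takifugu, Tsuga, Urocyon, Ursus.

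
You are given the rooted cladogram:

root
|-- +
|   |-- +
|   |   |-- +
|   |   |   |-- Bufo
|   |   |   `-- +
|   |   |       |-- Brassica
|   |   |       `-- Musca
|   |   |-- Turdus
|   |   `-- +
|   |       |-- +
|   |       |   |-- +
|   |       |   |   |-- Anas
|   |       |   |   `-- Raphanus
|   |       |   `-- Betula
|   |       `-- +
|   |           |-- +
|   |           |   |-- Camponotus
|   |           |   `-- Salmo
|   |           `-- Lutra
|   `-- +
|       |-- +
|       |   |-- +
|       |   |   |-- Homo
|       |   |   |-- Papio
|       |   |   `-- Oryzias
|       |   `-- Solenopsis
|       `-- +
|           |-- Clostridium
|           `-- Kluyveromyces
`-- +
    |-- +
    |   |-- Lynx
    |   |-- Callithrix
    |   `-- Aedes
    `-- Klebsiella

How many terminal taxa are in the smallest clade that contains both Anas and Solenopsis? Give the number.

The MRCA of Anas and Solenopsis is the node subtending (((Bufo,(Brassica,Musca)),Turdus,(((Anas,Raphanus),Betula),((Camponotus,Salmo),Lutra))),(((Homo,Papio,Oryzias),Solenopsis),(Clostridium,Kluyveromyces))).
That clade contains 16 terminal taxa: Anas, Betula, Brassica, Bufo, Camponotus, Clostridium, Homo, Kluyveromyces, Lutra, Musca, Oryzias, Papio, Raphanus, Salmo, Solenopsis, Turdus.

16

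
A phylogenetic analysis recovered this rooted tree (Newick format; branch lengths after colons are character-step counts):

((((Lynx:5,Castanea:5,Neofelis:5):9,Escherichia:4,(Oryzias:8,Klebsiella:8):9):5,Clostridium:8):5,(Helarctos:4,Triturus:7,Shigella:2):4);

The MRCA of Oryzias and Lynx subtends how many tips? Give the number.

The MRCA of Oryzias and Lynx is the node subtending ((Lynx,Castanea,Neofelis),Escherichia,(Oryzias,Klebsiella)).
That clade contains 6 terminal taxa: Castanea, Escherichia, Klebsiella, Lynx, Neofelis, Oryzias.

6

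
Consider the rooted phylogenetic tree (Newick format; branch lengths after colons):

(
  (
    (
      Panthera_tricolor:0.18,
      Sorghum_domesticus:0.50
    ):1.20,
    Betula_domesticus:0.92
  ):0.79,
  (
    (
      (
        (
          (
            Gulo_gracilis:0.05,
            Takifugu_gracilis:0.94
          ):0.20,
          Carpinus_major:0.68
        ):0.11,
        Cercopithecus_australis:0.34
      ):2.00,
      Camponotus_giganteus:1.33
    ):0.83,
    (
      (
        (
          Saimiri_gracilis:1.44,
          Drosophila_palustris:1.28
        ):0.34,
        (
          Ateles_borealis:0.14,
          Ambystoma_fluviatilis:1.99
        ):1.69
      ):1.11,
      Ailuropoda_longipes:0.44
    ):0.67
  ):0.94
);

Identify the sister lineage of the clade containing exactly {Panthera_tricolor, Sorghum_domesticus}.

Betula_domesticus

The clade containing exactly {Panthera_tricolor, Sorghum_domesticus} attaches to the tree at the node subtending ((Panthera_tricolor,Sorghum_domesticus),Betula_domesticus).
The other lineage descending from that same node — the sister group — is the single tip Betula_domesticus.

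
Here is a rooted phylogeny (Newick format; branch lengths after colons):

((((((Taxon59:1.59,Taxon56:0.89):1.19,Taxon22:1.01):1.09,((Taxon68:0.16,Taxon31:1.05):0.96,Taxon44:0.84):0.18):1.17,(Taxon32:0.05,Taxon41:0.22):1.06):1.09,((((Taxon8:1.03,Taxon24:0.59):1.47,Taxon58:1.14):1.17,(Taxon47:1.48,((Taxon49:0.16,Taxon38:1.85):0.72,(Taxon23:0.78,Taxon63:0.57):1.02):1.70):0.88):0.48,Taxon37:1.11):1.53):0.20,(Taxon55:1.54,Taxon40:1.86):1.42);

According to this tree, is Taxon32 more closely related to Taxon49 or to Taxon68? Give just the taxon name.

Taxon68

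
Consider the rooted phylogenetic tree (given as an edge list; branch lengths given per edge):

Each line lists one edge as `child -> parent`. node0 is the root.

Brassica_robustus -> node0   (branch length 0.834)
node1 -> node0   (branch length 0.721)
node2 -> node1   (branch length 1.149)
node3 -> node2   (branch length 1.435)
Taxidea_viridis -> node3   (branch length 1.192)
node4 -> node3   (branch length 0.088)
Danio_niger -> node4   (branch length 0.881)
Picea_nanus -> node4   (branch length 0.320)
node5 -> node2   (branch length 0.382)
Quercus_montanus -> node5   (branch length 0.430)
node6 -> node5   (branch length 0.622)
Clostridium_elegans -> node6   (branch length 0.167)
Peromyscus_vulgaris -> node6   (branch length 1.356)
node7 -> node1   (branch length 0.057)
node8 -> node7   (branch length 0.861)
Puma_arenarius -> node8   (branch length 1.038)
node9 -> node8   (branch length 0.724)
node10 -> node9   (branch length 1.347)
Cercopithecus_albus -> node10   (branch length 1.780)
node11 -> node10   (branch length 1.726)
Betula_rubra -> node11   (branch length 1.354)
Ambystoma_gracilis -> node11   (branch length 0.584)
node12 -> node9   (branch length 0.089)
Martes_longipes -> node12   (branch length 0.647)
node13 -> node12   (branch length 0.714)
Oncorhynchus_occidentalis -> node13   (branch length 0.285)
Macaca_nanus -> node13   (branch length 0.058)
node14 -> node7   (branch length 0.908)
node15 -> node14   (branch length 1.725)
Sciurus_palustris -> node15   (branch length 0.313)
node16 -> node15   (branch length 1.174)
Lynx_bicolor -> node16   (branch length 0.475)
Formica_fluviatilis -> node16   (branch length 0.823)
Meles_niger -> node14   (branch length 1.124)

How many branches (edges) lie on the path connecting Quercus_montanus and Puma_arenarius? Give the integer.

6

The MRCA of Quercus_montanus and Puma_arenarius is the node subtending (((Taxidea_viridis,(Danio_niger,Picea_nanus)),(Quercus_montanus,(Clostridium_elegans,Peromyscus_vulgaris))),((Puma_arenarius,((Cercopithecus_albus,(Betula_rubra,Ambystoma_gracilis)),(Martes_longipes,(Oncorhynchus_occidentalis,Macaca_nanus)))),((Sciurus_palustris,(Lynx_bicolor,Formica_fluviatilis)),Meles_niger))).
From Quercus_montanus up to that node: 3 branches. From Puma_arenarius up to the same node: 3 branches. Total: 3 + 3 = 6.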